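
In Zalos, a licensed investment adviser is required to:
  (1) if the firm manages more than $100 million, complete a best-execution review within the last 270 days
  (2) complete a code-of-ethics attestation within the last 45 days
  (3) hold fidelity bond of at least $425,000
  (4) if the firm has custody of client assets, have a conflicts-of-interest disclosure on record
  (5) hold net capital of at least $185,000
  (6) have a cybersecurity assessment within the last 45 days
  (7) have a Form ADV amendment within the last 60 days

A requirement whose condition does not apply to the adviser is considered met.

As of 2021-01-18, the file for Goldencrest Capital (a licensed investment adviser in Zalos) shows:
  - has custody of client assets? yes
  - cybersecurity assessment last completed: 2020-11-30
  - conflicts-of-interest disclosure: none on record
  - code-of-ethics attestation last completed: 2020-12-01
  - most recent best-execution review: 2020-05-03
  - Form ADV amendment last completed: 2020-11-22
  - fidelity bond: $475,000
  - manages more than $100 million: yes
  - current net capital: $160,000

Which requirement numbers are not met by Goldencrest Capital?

1. condition 'manages more than $100 million' holds; best-execution review 260 days ago vs limit 270 → met
2. code-of-ethics attestation 48 days ago vs limit 45 → not met
3. fidelity bond $475,000 ≥ $425,000 → met
4. condition 'has custody of client assets' holds; conflicts-of-interest disclosure absent → not met
5. net capital $160,000 < $185,000 → not met
6. cybersecurity assessment 49 days ago vs limit 45 → not met
7. Form ADV amendment 57 days ago vs limit 60 → met
Not met: 2, 4, 5, 6

2, 4, 5, 6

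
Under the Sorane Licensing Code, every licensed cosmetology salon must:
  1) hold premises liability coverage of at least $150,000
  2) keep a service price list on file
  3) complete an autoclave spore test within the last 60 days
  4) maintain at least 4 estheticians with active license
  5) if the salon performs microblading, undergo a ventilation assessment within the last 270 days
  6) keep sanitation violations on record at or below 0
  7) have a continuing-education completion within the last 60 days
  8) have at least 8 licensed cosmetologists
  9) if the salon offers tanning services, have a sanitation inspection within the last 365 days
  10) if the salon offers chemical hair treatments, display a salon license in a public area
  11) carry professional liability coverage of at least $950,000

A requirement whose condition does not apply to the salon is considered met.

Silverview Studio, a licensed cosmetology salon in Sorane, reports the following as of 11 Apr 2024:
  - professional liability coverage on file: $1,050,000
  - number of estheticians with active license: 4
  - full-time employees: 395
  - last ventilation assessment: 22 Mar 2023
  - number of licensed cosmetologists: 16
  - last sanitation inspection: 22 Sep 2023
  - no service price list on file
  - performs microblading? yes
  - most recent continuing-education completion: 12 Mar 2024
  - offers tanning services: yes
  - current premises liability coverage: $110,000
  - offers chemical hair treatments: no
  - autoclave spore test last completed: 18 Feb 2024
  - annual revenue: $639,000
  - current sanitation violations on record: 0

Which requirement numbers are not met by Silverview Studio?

1, 2, 5

1. premises liability coverage $110,000 < $150,000 → not met
2. service price list absent → not met
3. autoclave spore test 53 days ago vs limit 60 → met
4. estheticians with active license 4 ≥ 4 → met
5. condition 'performs microblading' holds; ventilation assessment 386 days ago vs limit 270 → not met
6. sanitation violations on record 0 ≤ 0 → met
7. continuing-education completion 30 days ago vs limit 60 → met
8. licensed cosmetologists 16 ≥ 8 → met
9. condition 'offers tanning services' holds; sanitation inspection 202 days ago vs limit 365 → met
10. condition 'offers chemical hair treatments' does not hold → requirement n/a → met
11. professional liability coverage $1,050,000 ≥ $950,000 → met
Not met: 1, 2, 5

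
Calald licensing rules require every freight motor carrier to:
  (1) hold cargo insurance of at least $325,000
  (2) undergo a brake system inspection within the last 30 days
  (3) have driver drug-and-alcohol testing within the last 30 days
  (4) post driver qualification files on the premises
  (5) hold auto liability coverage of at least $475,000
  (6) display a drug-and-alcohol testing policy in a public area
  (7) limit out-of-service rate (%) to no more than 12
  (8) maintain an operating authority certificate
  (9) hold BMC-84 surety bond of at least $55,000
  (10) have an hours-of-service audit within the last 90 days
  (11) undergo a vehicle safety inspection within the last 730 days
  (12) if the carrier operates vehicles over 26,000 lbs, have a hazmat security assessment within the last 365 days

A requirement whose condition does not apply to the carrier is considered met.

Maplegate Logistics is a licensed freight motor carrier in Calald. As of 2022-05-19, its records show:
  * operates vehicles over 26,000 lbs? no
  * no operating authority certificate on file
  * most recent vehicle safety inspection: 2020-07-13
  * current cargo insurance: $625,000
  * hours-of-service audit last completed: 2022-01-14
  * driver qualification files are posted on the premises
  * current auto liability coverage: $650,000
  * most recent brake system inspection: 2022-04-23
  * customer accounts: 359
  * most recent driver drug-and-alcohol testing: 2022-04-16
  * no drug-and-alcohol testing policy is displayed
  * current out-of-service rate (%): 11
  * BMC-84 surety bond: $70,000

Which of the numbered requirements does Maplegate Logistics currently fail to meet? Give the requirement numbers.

1. cargo insurance $625,000 ≥ $325,000 → met
2. brake system inspection 26 days ago vs limit 30 → met
3. driver drug-and-alcohol testing 33 days ago vs limit 30 → not met
4. driver qualification files present → met
5. auto liability coverage $650,000 ≥ $475,000 → met
6. drug-and-alcohol testing policy absent → not met
7. out-of-service rate (%) 11 ≤ 12 → met
8. operating authority certificate absent → not met
9. BMC-84 surety bond $70,000 ≥ $55,000 → met
10. hours-of-service audit 125 days ago vs limit 90 → not met
11. vehicle safety inspection 675 days ago vs limit 730 → met
12. condition 'operates vehicles over 26,000 lbs' does not hold → requirement n/a → met
Not met: 3, 6, 8, 10

3, 6, 8, 10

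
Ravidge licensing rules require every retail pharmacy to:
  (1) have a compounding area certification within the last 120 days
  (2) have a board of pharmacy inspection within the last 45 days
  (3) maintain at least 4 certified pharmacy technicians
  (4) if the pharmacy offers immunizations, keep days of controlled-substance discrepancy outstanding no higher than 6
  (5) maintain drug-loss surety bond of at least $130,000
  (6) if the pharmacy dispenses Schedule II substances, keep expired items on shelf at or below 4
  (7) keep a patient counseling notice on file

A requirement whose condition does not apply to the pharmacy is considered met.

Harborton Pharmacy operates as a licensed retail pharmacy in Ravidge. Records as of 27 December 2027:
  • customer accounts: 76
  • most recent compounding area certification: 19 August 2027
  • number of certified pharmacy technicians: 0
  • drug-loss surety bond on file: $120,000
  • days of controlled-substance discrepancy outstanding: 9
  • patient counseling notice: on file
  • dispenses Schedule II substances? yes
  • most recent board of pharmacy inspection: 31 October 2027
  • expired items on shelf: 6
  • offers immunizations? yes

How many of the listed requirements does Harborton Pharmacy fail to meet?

1. compounding area certification 130 days ago vs limit 120 → not met
2. board of pharmacy inspection 57 days ago vs limit 45 → not met
3. certified pharmacy technicians 0 < 4 → not met
4. condition 'offers immunizations' holds; days of controlled-substance discrepancy outstanding 9 > 6 → not met
5. drug-loss surety bond $120,000 < $130,000 → not met
6. condition 'dispenses Schedule II substances' holds; expired items on shelf 6 > 4 → not met
7. patient counseling notice present → met
Not met: 6 of 7

6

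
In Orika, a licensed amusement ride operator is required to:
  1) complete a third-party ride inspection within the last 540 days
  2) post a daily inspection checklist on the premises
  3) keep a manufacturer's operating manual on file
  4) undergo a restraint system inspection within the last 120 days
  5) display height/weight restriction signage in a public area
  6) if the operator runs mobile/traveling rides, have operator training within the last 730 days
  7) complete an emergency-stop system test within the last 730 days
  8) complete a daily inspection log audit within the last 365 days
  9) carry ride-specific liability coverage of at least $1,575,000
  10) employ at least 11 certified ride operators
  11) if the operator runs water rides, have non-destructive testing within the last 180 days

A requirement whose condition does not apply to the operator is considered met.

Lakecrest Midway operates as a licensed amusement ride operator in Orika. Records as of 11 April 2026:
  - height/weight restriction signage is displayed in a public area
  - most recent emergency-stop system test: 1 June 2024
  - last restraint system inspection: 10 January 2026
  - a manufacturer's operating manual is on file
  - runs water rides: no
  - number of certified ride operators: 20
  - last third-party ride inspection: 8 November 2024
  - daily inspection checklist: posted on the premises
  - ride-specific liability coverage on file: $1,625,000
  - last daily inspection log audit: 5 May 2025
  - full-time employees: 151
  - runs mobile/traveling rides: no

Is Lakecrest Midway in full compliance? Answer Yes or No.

1. third-party ride inspection 519 days ago vs limit 540 → met
2. daily inspection checklist present → met
3. manufacturer's operating manual present → met
4. restraint system inspection 91 days ago vs limit 120 → met
5. height/weight restriction signage present → met
6. condition 'runs mobile/traveling rides' does not hold → requirement n/a → met
7. emergency-stop system test 679 days ago vs limit 730 → met
8. daily inspection log audit 341 days ago vs limit 365 → met
9. ride-specific liability coverage $1,625,000 ≥ $1,575,000 → met
10. certified ride operators 20 ≥ 11 → met
11. condition 'runs water rides' does not hold → requirement n/a → met
All met.

Yes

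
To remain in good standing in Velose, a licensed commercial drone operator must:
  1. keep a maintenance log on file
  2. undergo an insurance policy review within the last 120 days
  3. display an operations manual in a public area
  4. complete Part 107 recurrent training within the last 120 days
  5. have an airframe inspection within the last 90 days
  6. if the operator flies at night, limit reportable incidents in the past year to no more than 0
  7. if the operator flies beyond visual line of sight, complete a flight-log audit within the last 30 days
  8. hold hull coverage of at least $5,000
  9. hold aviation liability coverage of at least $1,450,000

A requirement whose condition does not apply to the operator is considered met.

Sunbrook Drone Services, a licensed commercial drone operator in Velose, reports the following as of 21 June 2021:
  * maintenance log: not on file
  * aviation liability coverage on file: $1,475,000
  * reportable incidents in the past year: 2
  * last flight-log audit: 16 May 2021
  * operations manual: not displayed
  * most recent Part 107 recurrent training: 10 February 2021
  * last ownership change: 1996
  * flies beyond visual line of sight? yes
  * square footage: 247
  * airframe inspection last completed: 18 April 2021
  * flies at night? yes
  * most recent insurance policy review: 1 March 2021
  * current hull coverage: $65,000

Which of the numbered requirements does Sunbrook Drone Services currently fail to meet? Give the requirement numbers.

1, 3, 4, 6, 7

1. maintenance log absent → not met
2. insurance policy review 112 days ago vs limit 120 → met
3. operations manual absent → not met
4. Part 107 recurrent training 131 days ago vs limit 120 → not met
5. airframe inspection 64 days ago vs limit 90 → met
6. condition 'flies at night' holds; reportable incidents in the past year 2 > 0 → not met
7. condition 'flies beyond visual line of sight' holds; flight-log audit 36 days ago vs limit 30 → not met
8. hull coverage $65,000 ≥ $5,000 → met
9. aviation liability coverage $1,475,000 ≥ $1,450,000 → met
Not met: 1, 3, 4, 6, 7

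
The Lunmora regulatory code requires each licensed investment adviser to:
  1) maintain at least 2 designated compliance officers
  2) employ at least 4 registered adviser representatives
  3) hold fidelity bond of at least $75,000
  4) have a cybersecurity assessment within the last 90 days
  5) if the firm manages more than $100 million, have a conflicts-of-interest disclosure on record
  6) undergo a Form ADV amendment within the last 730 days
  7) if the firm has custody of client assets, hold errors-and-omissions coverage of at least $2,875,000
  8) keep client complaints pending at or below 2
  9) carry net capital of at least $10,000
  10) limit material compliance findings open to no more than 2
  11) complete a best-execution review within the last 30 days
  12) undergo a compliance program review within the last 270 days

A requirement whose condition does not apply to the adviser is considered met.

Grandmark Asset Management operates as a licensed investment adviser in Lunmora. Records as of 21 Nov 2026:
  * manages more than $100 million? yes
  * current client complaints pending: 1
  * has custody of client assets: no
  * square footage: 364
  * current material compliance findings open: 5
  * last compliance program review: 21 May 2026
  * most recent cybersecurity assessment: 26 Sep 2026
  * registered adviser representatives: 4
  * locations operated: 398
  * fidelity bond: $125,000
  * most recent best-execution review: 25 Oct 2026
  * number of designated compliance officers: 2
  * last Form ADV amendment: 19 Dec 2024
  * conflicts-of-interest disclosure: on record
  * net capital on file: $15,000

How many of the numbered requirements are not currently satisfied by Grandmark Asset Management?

1. designated compliance officers 2 ≥ 2 → met
2. registered adviser representatives 4 ≥ 4 → met
3. fidelity bond $125,000 ≥ $75,000 → met
4. cybersecurity assessment 56 days ago vs limit 90 → met
5. condition 'manages more than $100 million' holds; conflicts-of-interest disclosure present → met
6. Form ADV amendment 702 days ago vs limit 730 → met
7. condition 'has custody of client assets' does not hold → requirement n/a → met
8. client complaints pending 1 ≤ 2 → met
9. net capital $15,000 ≥ $10,000 → met
10. material compliance findings open 5 > 2 → not met
11. best-execution review 27 days ago vs limit 30 → met
12. compliance program review 184 days ago vs limit 270 → met
Not met: 1 of 12

1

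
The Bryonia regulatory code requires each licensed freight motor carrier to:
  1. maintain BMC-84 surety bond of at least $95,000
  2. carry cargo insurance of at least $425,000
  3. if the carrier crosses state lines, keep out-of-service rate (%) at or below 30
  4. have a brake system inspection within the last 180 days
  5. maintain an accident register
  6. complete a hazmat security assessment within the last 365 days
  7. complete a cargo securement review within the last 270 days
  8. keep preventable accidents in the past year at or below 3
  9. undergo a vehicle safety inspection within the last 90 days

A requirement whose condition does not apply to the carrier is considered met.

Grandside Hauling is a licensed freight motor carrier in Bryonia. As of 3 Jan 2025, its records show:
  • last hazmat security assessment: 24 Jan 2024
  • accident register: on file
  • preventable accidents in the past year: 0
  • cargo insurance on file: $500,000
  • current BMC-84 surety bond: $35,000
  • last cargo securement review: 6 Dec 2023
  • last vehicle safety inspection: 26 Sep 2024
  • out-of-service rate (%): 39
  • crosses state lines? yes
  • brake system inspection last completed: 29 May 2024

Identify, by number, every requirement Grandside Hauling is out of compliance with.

1, 3, 4, 7, 9

1. BMC-84 surety bond $35,000 < $95,000 → not met
2. cargo insurance $500,000 ≥ $425,000 → met
3. condition 'crosses state lines' holds; out-of-service rate (%) 39 > 30 → not met
4. brake system inspection 219 days ago vs limit 180 → not met
5. accident register present → met
6. hazmat security assessment 345 days ago vs limit 365 → met
7. cargo securement review 394 days ago vs limit 270 → not met
8. preventable accidents in the past year 0 ≤ 3 → met
9. vehicle safety inspection 99 days ago vs limit 90 → not met
Not met: 1, 3, 4, 7, 9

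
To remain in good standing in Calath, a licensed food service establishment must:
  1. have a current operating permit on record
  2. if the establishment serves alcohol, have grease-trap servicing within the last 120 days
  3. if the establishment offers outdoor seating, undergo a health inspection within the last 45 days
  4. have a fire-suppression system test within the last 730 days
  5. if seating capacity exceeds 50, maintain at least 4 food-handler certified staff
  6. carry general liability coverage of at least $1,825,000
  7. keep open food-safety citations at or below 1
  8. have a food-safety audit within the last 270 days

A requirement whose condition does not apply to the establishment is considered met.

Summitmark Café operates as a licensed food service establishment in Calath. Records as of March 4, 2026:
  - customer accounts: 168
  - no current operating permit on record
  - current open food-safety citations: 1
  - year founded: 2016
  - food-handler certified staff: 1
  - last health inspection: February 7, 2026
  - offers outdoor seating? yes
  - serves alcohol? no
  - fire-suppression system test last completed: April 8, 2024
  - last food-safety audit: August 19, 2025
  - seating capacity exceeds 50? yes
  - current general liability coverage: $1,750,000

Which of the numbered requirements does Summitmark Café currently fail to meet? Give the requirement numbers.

1, 5, 6

1. current operating permit absent → not met
2. condition 'serves alcohol' does not hold → requirement n/a → met
3. condition 'offers outdoor seating' holds; health inspection 25 days ago vs limit 45 → met
4. fire-suppression system test 695 days ago vs limit 730 → met
5. condition 'seating capacity exceeds 50' holds; food-handler certified staff 1 < 4 → not met
6. general liability coverage $1,750,000 < $1,825,000 → not met
7. open food-safety citations 1 ≤ 1 → met
8. food-safety audit 197 days ago vs limit 270 → met
Not met: 1, 5, 6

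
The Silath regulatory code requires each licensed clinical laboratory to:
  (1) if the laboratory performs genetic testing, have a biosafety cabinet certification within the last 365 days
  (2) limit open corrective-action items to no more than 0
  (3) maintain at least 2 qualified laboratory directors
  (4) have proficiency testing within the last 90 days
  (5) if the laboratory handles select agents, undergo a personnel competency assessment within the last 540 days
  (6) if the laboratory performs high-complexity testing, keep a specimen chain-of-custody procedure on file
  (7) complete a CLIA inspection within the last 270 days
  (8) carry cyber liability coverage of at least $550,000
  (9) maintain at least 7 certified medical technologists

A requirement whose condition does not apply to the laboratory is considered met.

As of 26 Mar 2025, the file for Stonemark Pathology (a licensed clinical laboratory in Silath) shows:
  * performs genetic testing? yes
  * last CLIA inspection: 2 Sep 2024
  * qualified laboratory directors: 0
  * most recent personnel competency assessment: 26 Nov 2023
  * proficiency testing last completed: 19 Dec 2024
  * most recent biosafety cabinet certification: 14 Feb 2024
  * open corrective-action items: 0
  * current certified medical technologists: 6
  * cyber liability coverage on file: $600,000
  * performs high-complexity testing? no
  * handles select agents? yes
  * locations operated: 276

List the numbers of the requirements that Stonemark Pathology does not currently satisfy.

1, 3, 4, 9

1. condition 'performs genetic testing' holds; biosafety cabinet certification 406 days ago vs limit 365 → not met
2. open corrective-action items 0 ≤ 0 → met
3. qualified laboratory directors 0 < 2 → not met
4. proficiency testing 97 days ago vs limit 90 → not met
5. condition 'handles select agents' holds; personnel competency assessment 486 days ago vs limit 540 → met
6. condition 'performs high-complexity testing' does not hold → requirement n/a → met
7. CLIA inspection 205 days ago vs limit 270 → met
8. cyber liability coverage $600,000 ≥ $550,000 → met
9. certified medical technologists 6 < 7 → not met
Not met: 1, 3, 4, 9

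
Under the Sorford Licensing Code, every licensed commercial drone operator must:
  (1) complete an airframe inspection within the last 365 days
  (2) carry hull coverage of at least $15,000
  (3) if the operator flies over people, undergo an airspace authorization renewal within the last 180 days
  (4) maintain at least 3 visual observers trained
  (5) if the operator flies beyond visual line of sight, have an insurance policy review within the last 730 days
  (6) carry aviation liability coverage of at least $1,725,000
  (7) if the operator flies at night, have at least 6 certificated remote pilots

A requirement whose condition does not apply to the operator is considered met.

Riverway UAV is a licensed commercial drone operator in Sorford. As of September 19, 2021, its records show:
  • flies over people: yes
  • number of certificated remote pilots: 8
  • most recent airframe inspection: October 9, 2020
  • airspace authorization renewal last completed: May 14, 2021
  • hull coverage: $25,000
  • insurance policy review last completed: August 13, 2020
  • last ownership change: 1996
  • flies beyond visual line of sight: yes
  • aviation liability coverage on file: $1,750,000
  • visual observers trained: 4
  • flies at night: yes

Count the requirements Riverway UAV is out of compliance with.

0

1. airframe inspection 345 days ago vs limit 365 → met
2. hull coverage $25,000 ≥ $15,000 → met
3. condition 'flies over people' holds; airspace authorization renewal 128 days ago vs limit 180 → met
4. visual observers trained 4 ≥ 3 → met
5. condition 'flies beyond visual line of sight' holds; insurance policy review 402 days ago vs limit 730 → met
6. aviation liability coverage $1,750,000 ≥ $1,725,000 → met
7. condition 'flies at night' holds; certificated remote pilots 8 ≥ 6 → met
Not met: 0 of 7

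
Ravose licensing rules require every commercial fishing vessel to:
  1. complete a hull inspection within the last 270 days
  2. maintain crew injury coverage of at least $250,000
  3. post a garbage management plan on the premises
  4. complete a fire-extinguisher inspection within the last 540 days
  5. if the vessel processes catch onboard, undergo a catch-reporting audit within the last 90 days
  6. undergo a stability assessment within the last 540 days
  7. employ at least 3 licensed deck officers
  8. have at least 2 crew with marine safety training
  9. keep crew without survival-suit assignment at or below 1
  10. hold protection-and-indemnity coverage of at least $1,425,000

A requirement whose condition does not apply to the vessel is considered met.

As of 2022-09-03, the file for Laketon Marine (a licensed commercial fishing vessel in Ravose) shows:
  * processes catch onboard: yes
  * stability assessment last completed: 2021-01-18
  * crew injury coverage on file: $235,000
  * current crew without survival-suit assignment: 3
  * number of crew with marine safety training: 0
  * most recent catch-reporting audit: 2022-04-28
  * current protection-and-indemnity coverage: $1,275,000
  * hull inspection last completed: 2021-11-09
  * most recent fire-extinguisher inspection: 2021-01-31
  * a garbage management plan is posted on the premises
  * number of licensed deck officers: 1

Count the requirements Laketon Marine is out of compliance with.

1. hull inspection 298 days ago vs limit 270 → not met
2. crew injury coverage $235,000 < $250,000 → not met
3. garbage management plan present → met
4. fire-extinguisher inspection 580 days ago vs limit 540 → not met
5. condition 'processes catch onboard' holds; catch-reporting audit 128 days ago vs limit 90 → not met
6. stability assessment 593 days ago vs limit 540 → not met
7. licensed deck officers 1 < 3 → not met
8. crew with marine safety training 0 < 2 → not met
9. crew without survival-suit assignment 3 > 1 → not met
10. protection-and-indemnity coverage $1,275,000 < $1,425,000 → not met
Not met: 9 of 10

9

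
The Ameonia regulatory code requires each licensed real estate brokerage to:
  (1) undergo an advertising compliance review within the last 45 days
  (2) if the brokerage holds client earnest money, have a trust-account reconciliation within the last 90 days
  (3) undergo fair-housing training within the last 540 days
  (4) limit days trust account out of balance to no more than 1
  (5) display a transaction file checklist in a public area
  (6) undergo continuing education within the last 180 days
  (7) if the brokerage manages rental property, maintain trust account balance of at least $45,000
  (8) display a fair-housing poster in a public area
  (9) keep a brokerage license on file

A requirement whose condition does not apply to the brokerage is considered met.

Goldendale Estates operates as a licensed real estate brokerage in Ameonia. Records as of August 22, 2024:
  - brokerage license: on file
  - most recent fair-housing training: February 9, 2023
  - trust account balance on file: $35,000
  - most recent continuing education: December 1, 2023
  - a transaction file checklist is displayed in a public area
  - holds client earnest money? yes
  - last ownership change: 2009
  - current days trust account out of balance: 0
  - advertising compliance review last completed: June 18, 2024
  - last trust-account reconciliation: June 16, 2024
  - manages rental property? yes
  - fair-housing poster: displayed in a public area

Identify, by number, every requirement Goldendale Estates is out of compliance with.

1, 3, 6, 7

1. advertising compliance review 65 days ago vs limit 45 → not met
2. condition 'holds client earnest money' holds; trust-account reconciliation 67 days ago vs limit 90 → met
3. fair-housing training 560 days ago vs limit 540 → not met
4. days trust account out of balance 0 ≤ 1 → met
5. transaction file checklist present → met
6. continuing education 265 days ago vs limit 180 → not met
7. condition 'manages rental property' holds; trust account balance $35,000 < $45,000 → not met
8. fair-housing poster present → met
9. brokerage license present → met
Not met: 1, 3, 6, 7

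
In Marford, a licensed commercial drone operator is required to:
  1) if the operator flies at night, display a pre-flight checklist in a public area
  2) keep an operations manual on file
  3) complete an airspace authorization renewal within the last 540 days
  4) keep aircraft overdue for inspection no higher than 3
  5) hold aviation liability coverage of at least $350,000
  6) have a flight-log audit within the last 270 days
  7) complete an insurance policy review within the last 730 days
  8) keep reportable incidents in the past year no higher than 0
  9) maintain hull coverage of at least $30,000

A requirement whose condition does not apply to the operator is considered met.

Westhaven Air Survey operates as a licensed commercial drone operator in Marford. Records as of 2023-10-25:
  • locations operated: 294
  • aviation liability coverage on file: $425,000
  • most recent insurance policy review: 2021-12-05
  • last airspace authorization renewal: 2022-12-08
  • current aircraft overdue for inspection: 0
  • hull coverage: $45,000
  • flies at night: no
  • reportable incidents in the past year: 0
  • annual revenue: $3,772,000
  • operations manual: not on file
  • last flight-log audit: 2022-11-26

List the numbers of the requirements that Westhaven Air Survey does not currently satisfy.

1. condition 'flies at night' does not hold → requirement n/a → met
2. operations manual absent → not met
3. airspace authorization renewal 321 days ago vs limit 540 → met
4. aircraft overdue for inspection 0 ≤ 3 → met
5. aviation liability coverage $425,000 ≥ $350,000 → met
6. flight-log audit 333 days ago vs limit 270 → not met
7. insurance policy review 689 days ago vs limit 730 → met
8. reportable incidents in the past year 0 ≤ 0 → met
9. hull coverage $45,000 ≥ $30,000 → met
Not met: 2, 6

2, 6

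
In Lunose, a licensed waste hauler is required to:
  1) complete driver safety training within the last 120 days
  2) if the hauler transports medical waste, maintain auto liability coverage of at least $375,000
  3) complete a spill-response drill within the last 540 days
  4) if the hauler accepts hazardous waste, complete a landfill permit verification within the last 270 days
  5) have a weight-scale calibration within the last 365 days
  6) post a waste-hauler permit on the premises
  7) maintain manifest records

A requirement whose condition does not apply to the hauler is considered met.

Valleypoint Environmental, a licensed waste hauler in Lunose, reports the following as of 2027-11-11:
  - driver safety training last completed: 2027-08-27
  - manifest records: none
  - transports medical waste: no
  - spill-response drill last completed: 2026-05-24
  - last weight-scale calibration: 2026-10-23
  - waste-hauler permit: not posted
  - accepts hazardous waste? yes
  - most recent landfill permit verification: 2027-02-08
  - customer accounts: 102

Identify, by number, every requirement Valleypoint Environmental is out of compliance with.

1. driver safety training 76 days ago vs limit 120 → met
2. condition 'transports medical waste' does not hold → requirement n/a → met
3. spill-response drill 536 days ago vs limit 540 → met
4. condition 'accepts hazardous waste' holds; landfill permit verification 276 days ago vs limit 270 → not met
5. weight-scale calibration 384 days ago vs limit 365 → not met
6. waste-hauler permit absent → not met
7. manifest records absent → not met
Not met: 4, 5, 6, 7

4, 5, 6, 7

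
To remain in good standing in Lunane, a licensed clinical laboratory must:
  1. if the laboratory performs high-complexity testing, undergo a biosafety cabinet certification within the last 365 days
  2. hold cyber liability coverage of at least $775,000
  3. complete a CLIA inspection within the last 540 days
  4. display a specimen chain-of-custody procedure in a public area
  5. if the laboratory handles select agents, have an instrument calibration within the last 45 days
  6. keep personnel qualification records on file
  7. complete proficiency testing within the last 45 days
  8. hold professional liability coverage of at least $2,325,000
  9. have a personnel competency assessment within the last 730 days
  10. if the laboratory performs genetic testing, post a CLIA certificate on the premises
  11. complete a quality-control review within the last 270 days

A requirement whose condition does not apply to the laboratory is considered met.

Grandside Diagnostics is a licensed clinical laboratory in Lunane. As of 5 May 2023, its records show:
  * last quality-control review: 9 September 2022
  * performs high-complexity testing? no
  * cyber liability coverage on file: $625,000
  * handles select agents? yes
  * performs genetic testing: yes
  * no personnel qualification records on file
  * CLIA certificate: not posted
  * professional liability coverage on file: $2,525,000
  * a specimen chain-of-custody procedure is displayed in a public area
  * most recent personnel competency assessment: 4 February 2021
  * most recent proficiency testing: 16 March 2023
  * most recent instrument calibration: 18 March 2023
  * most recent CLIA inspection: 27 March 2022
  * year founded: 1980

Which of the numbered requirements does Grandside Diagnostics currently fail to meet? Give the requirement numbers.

1. condition 'performs high-complexity testing' does not hold → requirement n/a → met
2. cyber liability coverage $625,000 < $775,000 → not met
3. CLIA inspection 404 days ago vs limit 540 → met
4. specimen chain-of-custody procedure present → met
5. condition 'handles select agents' holds; instrument calibration 48 days ago vs limit 45 → not met
6. personnel qualification records absent → not met
7. proficiency testing 50 days ago vs limit 45 → not met
8. professional liability coverage $2,525,000 ≥ $2,325,000 → met
9. personnel competency assessment 820 days ago vs limit 730 → not met
10. condition 'performs genetic testing' holds; CLIA certificate absent → not met
11. quality-control review 238 days ago vs limit 270 → met
Not met: 2, 5, 6, 7, 9, 10

2, 5, 6, 7, 9, 10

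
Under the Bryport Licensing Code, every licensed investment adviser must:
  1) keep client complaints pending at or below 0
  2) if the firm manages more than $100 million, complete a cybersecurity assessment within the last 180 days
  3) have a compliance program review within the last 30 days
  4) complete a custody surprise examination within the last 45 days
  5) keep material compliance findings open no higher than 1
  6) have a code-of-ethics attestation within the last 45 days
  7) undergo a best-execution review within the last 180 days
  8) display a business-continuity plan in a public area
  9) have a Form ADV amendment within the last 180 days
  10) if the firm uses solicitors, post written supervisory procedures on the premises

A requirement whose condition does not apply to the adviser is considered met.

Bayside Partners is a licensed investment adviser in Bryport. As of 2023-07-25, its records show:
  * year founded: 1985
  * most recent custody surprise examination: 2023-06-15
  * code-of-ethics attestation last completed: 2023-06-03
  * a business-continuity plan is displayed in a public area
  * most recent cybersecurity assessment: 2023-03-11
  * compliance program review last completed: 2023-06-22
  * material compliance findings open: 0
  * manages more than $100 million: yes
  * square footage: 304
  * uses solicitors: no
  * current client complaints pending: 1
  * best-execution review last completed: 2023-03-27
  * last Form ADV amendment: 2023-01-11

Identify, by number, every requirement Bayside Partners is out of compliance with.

1. client complaints pending 1 > 0 → not met
2. condition 'manages more than $100 million' holds; cybersecurity assessment 136 days ago vs limit 180 → met
3. compliance program review 33 days ago vs limit 30 → not met
4. custody surprise examination 40 days ago vs limit 45 → met
5. material compliance findings open 0 ≤ 1 → met
6. code-of-ethics attestation 52 days ago vs limit 45 → not met
7. best-execution review 120 days ago vs limit 180 → met
8. business-continuity plan present → met
9. Form ADV amendment 195 days ago vs limit 180 → not met
10. condition 'uses solicitors' does not hold → requirement n/a → met
Not met: 1, 3, 6, 9

1, 3, 6, 9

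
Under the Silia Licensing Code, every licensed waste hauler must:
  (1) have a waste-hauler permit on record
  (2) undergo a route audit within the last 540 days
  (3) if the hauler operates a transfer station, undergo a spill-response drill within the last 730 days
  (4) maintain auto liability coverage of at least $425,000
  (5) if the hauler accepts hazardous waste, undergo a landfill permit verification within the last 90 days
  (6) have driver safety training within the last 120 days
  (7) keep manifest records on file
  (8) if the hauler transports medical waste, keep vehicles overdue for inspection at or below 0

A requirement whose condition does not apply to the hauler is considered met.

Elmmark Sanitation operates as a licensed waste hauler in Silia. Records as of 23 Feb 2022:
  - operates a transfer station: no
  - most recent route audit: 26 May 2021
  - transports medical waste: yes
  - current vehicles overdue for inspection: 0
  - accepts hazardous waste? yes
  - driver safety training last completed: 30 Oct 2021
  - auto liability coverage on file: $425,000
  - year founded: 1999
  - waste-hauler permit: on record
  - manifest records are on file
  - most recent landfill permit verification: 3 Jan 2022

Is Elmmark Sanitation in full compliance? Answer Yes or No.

1. waste-hauler permit present → met
2. route audit 273 days ago vs limit 540 → met
3. condition 'operates a transfer station' does not hold → requirement n/a → met
4. auto liability coverage $425,000 ≥ $425,000 → met
5. condition 'accepts hazardous waste' holds; landfill permit verification 51 days ago vs limit 90 → met
6. driver safety training 116 days ago vs limit 120 → met
7. manifest records present → met
8. condition 'transports medical waste' holds; vehicles overdue for inspection 0 ≤ 0 → met
All met.

Yes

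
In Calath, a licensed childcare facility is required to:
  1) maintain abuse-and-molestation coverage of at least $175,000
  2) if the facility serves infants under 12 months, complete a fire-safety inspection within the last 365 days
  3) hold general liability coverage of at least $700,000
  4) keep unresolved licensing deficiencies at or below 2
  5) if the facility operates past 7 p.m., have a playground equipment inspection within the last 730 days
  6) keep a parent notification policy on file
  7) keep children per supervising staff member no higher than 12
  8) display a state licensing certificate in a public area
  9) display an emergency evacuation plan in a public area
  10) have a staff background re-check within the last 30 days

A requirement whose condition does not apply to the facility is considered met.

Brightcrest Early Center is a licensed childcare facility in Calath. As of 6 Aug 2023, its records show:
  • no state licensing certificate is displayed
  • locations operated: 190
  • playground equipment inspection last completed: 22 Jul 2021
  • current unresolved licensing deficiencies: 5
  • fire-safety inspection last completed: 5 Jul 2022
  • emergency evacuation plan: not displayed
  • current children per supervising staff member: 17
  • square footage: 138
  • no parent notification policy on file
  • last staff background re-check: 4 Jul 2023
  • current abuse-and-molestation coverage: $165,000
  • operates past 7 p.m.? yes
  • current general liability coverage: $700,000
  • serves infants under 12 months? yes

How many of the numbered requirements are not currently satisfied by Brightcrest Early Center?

1. abuse-and-molestation coverage $165,000 < $175,000 → not met
2. condition 'serves infants under 12 months' holds; fire-safety inspection 397 days ago vs limit 365 → not met
3. general liability coverage $700,000 ≥ $700,000 → met
4. unresolved licensing deficiencies 5 > 2 → not met
5. condition 'operates past 7 p.m.' holds; playground equipment inspection 745 days ago vs limit 730 → not met
6. parent notification policy absent → not met
7. children per supervising staff member 17 > 12 → not met
8. state licensing certificate absent → not met
9. emergency evacuation plan absent → not met
10. staff background re-check 33 days ago vs limit 30 → not met
Not met: 9 of 10

9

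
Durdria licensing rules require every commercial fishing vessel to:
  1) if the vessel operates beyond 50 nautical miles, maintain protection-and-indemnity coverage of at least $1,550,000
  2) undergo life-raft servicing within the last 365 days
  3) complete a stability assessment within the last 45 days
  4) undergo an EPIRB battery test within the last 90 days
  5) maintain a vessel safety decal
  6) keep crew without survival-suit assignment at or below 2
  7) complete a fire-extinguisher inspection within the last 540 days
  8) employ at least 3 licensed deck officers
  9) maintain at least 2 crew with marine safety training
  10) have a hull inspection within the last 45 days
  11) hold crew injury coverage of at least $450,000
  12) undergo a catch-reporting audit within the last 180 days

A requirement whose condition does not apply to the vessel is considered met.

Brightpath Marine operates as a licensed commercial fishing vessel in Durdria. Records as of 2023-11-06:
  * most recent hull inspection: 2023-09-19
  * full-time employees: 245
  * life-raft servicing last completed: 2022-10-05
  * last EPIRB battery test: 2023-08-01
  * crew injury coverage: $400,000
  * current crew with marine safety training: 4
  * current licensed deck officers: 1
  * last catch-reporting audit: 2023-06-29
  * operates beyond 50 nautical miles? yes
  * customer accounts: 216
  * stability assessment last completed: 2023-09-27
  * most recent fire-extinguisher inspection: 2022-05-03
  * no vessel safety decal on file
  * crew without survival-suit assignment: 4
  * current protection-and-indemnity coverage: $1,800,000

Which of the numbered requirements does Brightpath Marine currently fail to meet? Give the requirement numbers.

2, 4, 5, 6, 7, 8, 10, 11

1. condition 'operates beyond 50 nautical miles' holds; protection-and-indemnity coverage $1,800,000 ≥ $1,550,000 → met
2. life-raft servicing 397 days ago vs limit 365 → not met
3. stability assessment 40 days ago vs limit 45 → met
4. EPIRB battery test 97 days ago vs limit 90 → not met
5. vessel safety decal absent → not met
6. crew without survival-suit assignment 4 > 2 → not met
7. fire-extinguisher inspection 552 days ago vs limit 540 → not met
8. licensed deck officers 1 < 3 → not met
9. crew with marine safety training 4 ≥ 2 → met
10. hull inspection 48 days ago vs limit 45 → not met
11. crew injury coverage $400,000 < $450,000 → not met
12. catch-reporting audit 130 days ago vs limit 180 → met
Not met: 2, 4, 5, 6, 7, 8, 10, 11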